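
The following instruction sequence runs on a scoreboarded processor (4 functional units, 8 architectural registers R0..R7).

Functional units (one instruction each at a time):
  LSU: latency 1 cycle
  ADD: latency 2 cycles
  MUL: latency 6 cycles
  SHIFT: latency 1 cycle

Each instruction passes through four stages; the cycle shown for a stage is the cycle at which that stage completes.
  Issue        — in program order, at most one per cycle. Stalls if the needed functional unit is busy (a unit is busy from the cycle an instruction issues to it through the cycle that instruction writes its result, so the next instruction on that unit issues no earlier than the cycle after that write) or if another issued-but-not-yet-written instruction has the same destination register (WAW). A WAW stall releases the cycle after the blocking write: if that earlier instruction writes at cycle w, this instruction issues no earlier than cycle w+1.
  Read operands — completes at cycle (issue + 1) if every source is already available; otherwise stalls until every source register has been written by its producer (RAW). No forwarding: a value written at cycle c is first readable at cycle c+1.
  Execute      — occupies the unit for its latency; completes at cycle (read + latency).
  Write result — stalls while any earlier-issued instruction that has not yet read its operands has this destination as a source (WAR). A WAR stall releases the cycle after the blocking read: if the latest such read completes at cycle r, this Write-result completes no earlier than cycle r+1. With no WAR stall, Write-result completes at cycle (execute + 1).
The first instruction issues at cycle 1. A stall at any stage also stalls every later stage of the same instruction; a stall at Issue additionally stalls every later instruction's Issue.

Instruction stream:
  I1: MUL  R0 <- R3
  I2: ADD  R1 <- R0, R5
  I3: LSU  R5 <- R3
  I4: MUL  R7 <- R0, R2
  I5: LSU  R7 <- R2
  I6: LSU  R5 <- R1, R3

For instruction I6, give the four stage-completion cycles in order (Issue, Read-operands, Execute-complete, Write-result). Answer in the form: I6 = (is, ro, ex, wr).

I6 = (23, 24, 25, 26)

I1  is:1  ro:2  ex:8  wr:9
I2  is:2  ro:10  ex:12  wr:13  — RAW R0: wait I1 write@9
I3  is:3  ro:4  ex:5  wr:11  — WAR R5: wait I2 read@10
I4  is:10  ro:11  ex:17  wr:18  — struct: MUL busy until I1 writes@9
I5  is:19  ro:20  ex:21  wr:22  — WAW R7: wait I4 write@18
I6  is:23  ro:24  ex:25  wr:26  — struct: LSU busy until I5 writes@22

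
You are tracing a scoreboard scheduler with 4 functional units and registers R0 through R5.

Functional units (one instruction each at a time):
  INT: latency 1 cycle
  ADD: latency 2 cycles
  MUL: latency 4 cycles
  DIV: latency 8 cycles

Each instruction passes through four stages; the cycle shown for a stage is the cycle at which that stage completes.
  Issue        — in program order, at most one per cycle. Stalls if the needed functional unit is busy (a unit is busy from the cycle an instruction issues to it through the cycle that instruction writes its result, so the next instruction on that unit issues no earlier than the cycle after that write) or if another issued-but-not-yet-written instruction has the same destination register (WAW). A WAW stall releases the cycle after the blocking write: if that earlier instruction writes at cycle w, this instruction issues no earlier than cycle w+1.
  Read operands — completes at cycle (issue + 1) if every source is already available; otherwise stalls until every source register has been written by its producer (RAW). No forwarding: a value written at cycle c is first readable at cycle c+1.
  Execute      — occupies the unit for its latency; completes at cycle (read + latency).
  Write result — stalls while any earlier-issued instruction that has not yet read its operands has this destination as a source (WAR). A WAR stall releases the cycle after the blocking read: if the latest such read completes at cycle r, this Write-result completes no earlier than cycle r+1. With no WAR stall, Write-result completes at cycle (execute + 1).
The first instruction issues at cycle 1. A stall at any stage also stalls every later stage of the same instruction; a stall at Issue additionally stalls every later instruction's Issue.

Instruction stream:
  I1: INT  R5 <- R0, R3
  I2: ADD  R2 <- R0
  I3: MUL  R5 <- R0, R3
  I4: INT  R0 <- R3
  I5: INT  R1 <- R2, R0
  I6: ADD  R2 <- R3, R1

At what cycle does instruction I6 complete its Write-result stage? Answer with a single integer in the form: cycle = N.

  I1 | 1 | 2 | 3 | 4
  I2 | 2 | 3 | 5 | 6
  I3 | 5 | 6 | 10 | 11   WAW R5: wait I1 write@4
  I4 | 6 | 7 | 8 | 9
  I5 | 10 | 11 | 12 | 13   struct: INT busy until I4 writes@9
  I6 | 11 | 14 | 16 | 17   RAW R1: wait I5 write@13

cycle = 17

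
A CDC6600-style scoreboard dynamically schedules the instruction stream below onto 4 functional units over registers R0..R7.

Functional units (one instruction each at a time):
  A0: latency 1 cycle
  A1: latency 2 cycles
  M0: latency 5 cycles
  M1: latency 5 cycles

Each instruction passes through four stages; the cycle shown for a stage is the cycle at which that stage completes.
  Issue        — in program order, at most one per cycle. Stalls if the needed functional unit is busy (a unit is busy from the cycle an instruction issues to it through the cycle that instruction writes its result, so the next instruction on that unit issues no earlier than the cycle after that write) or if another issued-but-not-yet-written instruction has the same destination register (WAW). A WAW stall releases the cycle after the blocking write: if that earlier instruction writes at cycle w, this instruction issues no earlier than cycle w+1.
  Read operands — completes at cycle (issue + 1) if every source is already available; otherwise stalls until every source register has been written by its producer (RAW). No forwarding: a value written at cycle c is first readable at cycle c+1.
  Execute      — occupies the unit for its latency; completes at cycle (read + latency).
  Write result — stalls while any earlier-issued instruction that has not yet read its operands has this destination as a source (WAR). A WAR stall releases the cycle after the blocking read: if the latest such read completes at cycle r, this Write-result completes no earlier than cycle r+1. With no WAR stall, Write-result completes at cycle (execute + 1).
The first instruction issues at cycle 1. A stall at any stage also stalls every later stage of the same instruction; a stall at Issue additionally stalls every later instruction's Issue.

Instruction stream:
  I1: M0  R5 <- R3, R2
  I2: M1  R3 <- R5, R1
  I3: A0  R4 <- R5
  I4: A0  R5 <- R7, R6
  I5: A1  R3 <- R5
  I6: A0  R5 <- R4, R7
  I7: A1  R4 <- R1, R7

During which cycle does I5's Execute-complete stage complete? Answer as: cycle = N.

cycle = 19

t=1  issue I1 (M0)
t=2  I1 read-ops; issue I2 (M1)
t=3  issue I3 (A0)
t=7  I1 finished on M0
t=8  I1→R5
t=9  I2 read-ops; I3 read-ops
t=10  I3 finished on A0
t=11  I3→R4
t=12  issue I4 (A0)
t=13  I4 read-ops
t=14  I2 finished on M1; I4 finished on A0
t=15  I2→R3; I4→R5
t=16  issue I5 (A1)
t=17  I5 read-ops; issue I6 (A0)
t=18  I6 read-ops
t=19  I5 finished on A1; I6 finished on A0
t=20  I5→R3; I6→R5
t=21  issue I7 (A1)
t=22  I7 read-ops
t=24  I7 finished on A1
t=25  I7→R4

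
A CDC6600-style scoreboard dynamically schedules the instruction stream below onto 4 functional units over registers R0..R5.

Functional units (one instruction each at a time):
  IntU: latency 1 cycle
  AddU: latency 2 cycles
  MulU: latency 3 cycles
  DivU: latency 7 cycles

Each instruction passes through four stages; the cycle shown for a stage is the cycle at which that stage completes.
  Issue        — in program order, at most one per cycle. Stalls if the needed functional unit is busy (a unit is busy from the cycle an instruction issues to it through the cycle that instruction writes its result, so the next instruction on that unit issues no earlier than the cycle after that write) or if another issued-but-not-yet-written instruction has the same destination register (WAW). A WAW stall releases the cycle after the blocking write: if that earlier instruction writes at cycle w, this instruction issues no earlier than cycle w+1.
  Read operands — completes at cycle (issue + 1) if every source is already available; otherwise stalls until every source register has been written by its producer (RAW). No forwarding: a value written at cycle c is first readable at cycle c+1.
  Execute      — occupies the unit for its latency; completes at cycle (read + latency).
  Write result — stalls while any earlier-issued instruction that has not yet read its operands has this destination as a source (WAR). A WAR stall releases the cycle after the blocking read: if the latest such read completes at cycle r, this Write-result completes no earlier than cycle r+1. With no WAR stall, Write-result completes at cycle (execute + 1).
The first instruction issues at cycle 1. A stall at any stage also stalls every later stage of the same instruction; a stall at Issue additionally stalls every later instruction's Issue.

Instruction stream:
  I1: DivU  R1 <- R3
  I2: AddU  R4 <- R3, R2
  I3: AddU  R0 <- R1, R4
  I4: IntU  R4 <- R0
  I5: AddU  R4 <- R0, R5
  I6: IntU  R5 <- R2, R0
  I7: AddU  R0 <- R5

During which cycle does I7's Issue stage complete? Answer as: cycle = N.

[I1] 1/2/9/10
[I2] 2/3/5/6
[I3] 7/11/13/14  (struct: AddU busy until I2 writes@6; RAW R1: wait I1 write@10)
[I4] 8/15/16/17  (RAW R0: wait I3 write@14)
[I5] 18/19/21/22  (WAW R4: wait I4 write@17)
[I6] 19/20/21/22
[I7] 23/24/26/27  (struct: AddU busy until I5 writes@22)

cycle = 23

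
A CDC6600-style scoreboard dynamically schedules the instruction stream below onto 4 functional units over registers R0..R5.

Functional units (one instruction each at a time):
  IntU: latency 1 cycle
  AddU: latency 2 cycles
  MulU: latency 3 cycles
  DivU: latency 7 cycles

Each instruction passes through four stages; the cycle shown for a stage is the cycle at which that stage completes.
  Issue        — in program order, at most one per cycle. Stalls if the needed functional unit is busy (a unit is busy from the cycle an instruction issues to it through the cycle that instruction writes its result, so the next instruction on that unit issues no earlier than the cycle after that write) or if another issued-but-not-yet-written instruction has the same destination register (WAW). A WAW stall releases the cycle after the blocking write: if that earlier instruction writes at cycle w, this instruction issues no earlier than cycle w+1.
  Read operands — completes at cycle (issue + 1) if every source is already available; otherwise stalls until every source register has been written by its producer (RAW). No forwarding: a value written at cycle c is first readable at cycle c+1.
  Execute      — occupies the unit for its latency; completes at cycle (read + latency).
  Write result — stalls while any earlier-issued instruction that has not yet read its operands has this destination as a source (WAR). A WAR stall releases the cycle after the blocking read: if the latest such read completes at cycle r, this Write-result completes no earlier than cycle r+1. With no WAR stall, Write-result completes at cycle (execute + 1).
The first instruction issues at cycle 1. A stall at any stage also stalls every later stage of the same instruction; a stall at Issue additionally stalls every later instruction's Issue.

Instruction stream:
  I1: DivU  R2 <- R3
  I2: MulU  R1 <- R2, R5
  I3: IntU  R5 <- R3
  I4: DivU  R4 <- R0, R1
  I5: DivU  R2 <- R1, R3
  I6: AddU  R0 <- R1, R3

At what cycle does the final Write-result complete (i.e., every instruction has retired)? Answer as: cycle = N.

1) issue 1, read 2, done 9, write 10
2) issue 2, read 11, done 14, write 15  <RAW R2: wait I1 write@10>
3) issue 3, read 4, done 5, write 12  <WAR R5: wait I2 read@11>
4) issue 11, read 16, done 23, write 24  <struct: DivU busy until I1 writes@10 / RAW R1: wait I2 write@15>
5) issue 25, read 26, done 33, write 34  <struct: DivU busy until I4 writes@24>
6) issue 26, read 27, done 29, write 30

cycle = 34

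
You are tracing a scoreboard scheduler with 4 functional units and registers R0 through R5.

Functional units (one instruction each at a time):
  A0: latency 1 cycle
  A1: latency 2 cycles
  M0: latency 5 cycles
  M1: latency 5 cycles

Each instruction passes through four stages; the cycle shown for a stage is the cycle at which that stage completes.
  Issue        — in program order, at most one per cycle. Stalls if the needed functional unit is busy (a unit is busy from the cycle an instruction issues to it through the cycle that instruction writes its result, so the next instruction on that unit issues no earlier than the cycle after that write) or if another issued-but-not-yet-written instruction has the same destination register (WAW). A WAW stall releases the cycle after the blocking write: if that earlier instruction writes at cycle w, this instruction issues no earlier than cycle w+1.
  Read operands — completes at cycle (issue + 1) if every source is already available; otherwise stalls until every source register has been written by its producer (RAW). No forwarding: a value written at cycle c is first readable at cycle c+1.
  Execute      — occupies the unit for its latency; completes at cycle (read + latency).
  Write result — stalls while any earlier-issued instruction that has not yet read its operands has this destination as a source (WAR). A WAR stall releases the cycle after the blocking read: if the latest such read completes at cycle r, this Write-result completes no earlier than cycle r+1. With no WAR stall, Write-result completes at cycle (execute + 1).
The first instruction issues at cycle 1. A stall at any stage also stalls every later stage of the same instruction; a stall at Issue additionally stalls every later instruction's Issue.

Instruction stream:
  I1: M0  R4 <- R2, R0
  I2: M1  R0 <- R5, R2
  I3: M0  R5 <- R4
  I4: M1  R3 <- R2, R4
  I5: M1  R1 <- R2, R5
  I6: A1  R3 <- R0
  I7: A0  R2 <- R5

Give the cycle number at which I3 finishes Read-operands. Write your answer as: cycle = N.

cycle = 10

I1: IS=1 RO=2 EX=7 WR=8
I2: IS=2 RO=3 EX=8 WR=9
I3: IS=9 RO=10 EX=15 WR=16  [struct: M0 busy until I1 writes@8]
I4: IS=10 RO=11 EX=16 WR=17
I5: IS=18 RO=19 EX=24 WR=25  [struct: M1 busy until I4 writes@17]
I6: IS=19 RO=20 EX=22 WR=23
I7: IS=20 RO=21 EX=22 WR=23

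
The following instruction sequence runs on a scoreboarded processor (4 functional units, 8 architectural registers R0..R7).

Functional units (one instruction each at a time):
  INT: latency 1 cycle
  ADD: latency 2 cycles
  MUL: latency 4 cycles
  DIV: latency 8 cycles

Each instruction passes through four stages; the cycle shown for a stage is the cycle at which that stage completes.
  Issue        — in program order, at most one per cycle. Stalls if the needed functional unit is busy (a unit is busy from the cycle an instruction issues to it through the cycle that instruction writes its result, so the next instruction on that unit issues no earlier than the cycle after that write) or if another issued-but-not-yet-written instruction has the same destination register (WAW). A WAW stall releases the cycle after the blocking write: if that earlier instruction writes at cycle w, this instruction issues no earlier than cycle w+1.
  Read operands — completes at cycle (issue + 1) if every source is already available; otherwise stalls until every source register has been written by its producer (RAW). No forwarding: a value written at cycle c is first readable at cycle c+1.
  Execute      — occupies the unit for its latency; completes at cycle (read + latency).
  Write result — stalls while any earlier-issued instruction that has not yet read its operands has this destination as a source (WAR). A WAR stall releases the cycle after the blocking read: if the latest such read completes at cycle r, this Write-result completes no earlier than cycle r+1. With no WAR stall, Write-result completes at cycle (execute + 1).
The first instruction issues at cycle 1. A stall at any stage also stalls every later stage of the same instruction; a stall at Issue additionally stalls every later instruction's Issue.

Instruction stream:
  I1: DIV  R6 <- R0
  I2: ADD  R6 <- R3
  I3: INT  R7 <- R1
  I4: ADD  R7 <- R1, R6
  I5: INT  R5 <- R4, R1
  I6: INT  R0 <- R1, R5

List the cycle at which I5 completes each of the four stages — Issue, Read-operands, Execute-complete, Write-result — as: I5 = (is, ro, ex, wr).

I5 = (18, 19, 20, 21)

c1: I1 issues→DIV
c2: I1 reads
c10: I1 exec-done
c11: I1 writes R6
c12: I2 issues→ADD
c13: I2 reads; I3 issues→INT
c14: I3 reads
c15: I2 exec-done; I3 exec-done
c16: I2 writes R6; I3 writes R7
c17: I4 issues→ADD
c18: I4 reads; I5 issues→INT
c19: I5 reads
c20: I4 exec-done; I5 exec-done
c21: I4 writes R7; I5 writes R5
c22: I6 issues→INT
c23: I6 reads
c24: I6 exec-done
c25: I6 writes R0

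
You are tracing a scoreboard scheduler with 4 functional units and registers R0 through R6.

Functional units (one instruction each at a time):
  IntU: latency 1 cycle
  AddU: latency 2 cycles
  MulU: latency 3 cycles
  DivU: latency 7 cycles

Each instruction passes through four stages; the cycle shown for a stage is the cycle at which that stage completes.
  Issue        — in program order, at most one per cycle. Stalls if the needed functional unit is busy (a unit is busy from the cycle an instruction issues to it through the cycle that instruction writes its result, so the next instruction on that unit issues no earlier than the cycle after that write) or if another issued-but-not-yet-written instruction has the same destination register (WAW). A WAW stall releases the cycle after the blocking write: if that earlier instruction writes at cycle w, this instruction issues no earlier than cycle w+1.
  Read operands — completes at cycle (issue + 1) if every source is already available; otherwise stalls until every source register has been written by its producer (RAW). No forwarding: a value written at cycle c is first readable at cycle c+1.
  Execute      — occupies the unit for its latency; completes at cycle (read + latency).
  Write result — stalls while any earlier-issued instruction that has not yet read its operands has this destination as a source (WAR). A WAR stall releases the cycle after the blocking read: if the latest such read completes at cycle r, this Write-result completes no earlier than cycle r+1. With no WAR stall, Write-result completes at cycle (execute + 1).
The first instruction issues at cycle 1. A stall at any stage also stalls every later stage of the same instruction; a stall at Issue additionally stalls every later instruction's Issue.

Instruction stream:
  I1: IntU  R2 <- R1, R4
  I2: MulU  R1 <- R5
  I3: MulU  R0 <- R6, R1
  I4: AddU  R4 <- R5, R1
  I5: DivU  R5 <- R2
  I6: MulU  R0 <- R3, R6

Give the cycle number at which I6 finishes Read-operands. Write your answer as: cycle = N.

c1: I1 dispatched to IntU
c2: I1 operands ready; I2 dispatched to MulU
c3: I1 complete; I2 operands ready
c4: R2←I1
c6: I2 complete
c7: R1←I2
c8: I3 dispatched to MulU
c9: I3 operands ready; I4 dispatched to AddU
c10: I4 operands ready; I5 dispatched to DivU
c11: I5 operands ready
c12: I3 complete; I4 complete
c13: R0←I3; R4←I4
c14: I6 dispatched to MulU
c15: I6 operands ready
c18: I5 complete; I6 complete
c19: R5←I5; R0←I6

cycle = 15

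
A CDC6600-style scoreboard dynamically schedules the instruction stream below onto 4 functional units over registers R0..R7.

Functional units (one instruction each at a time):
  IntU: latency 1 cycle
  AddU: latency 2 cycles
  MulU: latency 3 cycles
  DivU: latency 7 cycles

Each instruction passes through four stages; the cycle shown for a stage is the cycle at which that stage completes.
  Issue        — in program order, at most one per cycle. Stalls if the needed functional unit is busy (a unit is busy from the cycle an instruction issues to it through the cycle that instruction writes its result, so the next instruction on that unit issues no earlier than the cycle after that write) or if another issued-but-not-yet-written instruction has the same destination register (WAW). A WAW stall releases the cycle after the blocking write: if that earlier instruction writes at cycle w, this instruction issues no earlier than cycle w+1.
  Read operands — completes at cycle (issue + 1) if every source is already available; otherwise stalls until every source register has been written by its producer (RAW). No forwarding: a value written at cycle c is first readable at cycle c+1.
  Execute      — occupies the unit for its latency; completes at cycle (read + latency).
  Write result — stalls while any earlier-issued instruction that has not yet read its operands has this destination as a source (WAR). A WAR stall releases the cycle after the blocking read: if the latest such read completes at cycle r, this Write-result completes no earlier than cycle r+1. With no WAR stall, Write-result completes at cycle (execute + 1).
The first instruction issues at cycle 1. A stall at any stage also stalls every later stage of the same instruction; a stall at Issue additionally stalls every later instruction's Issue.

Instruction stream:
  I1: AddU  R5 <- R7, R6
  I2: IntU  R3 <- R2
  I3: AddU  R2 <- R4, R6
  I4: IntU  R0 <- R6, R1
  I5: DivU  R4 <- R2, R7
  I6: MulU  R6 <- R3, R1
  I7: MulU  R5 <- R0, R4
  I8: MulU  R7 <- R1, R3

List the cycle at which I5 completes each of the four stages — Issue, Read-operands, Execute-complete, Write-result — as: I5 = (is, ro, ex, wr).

  I1 | 1 | 2 | 4 | 5
  I2 | 2 | 3 | 4 | 5
  I3 | 6 | 7 | 9 | 10   struct: AddU busy until I1 writes@5
  I4 | 7 | 8 | 9 | 10
  I5 | 8 | 11 | 18 | 19   RAW R2: wait I3 write@10
  I6 | 9 | 10 | 13 | 14
  I7 | 15 | 20 | 23 | 24   struct: MulU busy until I6 writes@14 · RAW R4: wait I5 write@19
  I8 | 25 | 26 | 29 | 30   struct: MulU busy until I7 writes@24

I5 = (8, 11, 18, 19)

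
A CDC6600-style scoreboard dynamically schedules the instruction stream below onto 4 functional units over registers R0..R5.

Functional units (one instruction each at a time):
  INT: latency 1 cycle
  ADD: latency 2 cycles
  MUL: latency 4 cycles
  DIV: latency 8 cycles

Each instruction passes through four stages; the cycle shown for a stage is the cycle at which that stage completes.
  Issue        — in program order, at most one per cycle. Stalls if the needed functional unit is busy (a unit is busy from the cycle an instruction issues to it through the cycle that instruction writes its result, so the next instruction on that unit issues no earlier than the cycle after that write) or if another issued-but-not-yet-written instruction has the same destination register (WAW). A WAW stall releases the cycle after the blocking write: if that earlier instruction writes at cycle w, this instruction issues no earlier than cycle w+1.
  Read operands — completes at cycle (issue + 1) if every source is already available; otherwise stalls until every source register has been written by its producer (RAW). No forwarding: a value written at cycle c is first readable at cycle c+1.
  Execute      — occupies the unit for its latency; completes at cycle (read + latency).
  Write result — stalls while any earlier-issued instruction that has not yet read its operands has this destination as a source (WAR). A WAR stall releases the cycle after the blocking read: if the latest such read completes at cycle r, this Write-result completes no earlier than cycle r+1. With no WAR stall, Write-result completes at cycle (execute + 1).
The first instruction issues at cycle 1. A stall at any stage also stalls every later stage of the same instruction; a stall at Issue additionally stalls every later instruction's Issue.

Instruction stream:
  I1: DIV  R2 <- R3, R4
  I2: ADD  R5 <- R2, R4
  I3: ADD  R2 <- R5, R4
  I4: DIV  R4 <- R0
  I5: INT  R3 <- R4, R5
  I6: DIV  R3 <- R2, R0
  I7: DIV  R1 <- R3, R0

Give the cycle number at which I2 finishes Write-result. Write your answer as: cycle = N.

cycle = 15

[1] I1→DIV
[2] I1 RO · I2→ADD
[10] I1 EX
[11] I1 WR R2
[12] I2 RO
[14] I2 EX
[15] I2 WR R5
[16] I3→ADD
[17] I3 RO · I4→DIV
[18] I4 RO · I5→INT
[19] I3 EX
[20] I3 WR R2
[26] I4 EX
[27] I4 WR R4
[28] I5 RO
[29] I5 EX
[30] I5 WR R3
[31] I6→DIV
[32] I6 RO
[40] I6 EX
[41] I6 WR R3
[42] I7→DIV
[43] I7 RO
[51] I7 EX
[52] I7 WR R1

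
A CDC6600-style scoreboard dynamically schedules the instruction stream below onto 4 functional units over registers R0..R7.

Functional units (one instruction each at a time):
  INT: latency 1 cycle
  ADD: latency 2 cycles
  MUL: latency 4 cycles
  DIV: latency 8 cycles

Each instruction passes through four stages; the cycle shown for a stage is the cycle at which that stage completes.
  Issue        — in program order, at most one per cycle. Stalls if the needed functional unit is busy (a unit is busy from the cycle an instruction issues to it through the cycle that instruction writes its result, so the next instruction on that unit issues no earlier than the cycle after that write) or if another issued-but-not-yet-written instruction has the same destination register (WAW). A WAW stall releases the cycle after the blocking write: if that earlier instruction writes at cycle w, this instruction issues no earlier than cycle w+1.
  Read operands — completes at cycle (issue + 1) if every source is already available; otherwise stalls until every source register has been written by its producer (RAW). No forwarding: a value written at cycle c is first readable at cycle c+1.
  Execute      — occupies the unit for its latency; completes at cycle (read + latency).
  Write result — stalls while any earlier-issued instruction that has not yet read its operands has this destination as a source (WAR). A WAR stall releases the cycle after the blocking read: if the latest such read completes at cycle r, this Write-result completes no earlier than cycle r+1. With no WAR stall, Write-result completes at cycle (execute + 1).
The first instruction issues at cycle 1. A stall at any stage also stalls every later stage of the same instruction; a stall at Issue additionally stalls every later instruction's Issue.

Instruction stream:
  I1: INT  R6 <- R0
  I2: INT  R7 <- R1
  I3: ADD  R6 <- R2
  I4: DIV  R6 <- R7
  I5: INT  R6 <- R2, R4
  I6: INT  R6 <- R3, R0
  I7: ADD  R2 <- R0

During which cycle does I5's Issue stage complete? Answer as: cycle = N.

cycle = 22

I1: IS=1 RO=2 EX=3 WR=4
I2: IS=5 RO=6 EX=7 WR=8  [struct: INT busy until I1 writes@4]
I3: IS=6 RO=7 EX=9 WR=10
I4: IS=11 RO=12 EX=20 WR=21  [WAW R6: wait I3 write@10]
I5: IS=22 RO=23 EX=24 WR=25  [WAW R6: wait I4 write@21]
I6: IS=26 RO=27 EX=28 WR=29  [struct: INT busy until I5 writes@25]
I7: IS=27 RO=28 EX=30 WR=31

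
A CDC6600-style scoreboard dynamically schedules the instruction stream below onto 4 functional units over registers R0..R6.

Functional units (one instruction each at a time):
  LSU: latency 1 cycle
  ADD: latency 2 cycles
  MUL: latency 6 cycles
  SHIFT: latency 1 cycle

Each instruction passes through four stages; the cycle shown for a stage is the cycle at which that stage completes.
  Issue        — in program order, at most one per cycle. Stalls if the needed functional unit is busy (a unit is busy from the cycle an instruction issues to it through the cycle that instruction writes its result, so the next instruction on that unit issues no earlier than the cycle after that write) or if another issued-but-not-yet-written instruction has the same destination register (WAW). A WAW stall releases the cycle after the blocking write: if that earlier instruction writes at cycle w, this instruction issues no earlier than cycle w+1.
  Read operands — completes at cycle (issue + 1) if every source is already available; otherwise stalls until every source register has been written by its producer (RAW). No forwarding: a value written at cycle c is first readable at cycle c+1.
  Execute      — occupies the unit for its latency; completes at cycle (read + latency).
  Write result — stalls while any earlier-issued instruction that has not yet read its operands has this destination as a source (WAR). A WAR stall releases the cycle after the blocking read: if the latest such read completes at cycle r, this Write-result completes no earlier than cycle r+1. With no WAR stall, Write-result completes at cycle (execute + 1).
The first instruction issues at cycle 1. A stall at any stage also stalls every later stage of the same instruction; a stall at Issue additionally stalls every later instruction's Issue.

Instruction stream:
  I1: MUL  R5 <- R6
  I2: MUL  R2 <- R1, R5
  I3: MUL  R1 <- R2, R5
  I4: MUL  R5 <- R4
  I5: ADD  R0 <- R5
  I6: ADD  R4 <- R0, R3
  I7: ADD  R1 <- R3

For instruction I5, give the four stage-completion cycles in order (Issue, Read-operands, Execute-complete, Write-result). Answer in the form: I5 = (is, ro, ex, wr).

cycle 1: I1→MUL
cycle 2: I1 RO
cycle 8: I1 EX
cycle 9: I1 WR R5
cycle 10: I2→MUL
cycle 11: I2 RO
cycle 17: I2 EX
cycle 18: I2 WR R2
cycle 19: I3→MUL
cycle 20: I3 RO
cycle 26: I3 EX
cycle 27: I3 WR R1
cycle 28: I4→MUL
cycle 29: I4 RO; I5→ADD
cycle 35: I4 EX
cycle 36: I4 WR R5
cycle 37: I5 RO
cycle 39: I5 EX
cycle 40: I5 WR R0
cycle 41: I6→ADD
cycle 42: I6 RO
cycle 44: I6 EX
cycle 45: I6 WR R4
cycle 46: I7→ADD
cycle 47: I7 RO
cycle 49: I7 EX
cycle 50: I7 WR R1

I5 = (29, 37, 39, 40)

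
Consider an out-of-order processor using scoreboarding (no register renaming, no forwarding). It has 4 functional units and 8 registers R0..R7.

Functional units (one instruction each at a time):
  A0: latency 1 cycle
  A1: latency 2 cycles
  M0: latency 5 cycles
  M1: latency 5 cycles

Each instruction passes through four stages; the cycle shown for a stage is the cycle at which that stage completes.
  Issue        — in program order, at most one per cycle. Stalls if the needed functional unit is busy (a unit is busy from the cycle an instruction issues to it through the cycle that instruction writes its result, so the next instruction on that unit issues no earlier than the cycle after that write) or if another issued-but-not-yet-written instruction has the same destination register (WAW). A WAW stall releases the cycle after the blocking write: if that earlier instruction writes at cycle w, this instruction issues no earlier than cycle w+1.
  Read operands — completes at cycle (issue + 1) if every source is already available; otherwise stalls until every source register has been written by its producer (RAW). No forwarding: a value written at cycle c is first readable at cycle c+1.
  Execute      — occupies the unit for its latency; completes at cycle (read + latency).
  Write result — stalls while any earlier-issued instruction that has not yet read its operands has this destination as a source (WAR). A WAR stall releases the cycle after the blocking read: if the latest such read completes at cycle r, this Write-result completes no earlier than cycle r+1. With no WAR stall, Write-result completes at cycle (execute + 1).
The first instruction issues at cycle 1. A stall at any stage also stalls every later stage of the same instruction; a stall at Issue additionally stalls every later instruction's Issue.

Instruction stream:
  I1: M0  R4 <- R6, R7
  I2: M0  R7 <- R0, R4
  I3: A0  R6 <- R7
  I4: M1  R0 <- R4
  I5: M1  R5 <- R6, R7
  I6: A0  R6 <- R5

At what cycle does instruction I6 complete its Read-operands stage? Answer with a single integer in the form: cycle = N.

cycle = 27

I1  is:1  ro:2  ex:7  wr:8
I2  is:9  ro:10  ex:15  wr:16  — struct: M0 busy until I1 writes@8
I3  is:10  ro:17  ex:18  wr:19  — RAW R7: wait I2 write@16
I4  is:11  ro:12  ex:17  wr:18
I5  is:19  ro:20  ex:25  wr:26  — struct: M1 busy until I4 writes@18
I6  is:20  ro:27  ex:28  wr:29  — RAW R5: wait I5 write@26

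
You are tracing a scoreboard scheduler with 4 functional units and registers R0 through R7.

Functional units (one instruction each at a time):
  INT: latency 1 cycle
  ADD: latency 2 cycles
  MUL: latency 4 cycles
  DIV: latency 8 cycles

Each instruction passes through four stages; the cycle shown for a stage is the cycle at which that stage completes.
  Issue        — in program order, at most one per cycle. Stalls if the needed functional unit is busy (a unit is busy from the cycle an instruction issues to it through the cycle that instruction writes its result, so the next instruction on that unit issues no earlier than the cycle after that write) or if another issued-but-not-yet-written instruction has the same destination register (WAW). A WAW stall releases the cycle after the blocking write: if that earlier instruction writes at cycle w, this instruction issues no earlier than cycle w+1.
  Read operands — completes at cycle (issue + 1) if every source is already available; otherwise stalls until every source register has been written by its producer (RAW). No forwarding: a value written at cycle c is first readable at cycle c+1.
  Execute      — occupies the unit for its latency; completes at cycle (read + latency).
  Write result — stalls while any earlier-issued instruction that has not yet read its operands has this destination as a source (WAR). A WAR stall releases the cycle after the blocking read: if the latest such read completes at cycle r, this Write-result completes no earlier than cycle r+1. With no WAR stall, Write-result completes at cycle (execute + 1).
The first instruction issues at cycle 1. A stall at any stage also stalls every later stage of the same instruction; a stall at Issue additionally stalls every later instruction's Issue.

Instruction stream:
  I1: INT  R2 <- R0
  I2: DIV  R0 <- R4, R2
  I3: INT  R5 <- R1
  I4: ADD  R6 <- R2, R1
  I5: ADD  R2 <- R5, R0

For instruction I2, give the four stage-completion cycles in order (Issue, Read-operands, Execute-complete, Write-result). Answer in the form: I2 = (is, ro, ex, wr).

I1  is:1  ro:2  ex:3  wr:4
I2  is:2  ro:5  ex:13  wr:14  — RAW R2: wait I1 write@4
I3  is:5  ro:6  ex:7  wr:8  — struct: INT busy until I1 writes@4
I4  is:6  ro:7  ex:9  wr:10
I5  is:11  ro:15  ex:17  wr:18  — struct: ADD busy until I4 writes@10, RAW R0: wait I2 write@14

I2 = (2, 5, 13, 14)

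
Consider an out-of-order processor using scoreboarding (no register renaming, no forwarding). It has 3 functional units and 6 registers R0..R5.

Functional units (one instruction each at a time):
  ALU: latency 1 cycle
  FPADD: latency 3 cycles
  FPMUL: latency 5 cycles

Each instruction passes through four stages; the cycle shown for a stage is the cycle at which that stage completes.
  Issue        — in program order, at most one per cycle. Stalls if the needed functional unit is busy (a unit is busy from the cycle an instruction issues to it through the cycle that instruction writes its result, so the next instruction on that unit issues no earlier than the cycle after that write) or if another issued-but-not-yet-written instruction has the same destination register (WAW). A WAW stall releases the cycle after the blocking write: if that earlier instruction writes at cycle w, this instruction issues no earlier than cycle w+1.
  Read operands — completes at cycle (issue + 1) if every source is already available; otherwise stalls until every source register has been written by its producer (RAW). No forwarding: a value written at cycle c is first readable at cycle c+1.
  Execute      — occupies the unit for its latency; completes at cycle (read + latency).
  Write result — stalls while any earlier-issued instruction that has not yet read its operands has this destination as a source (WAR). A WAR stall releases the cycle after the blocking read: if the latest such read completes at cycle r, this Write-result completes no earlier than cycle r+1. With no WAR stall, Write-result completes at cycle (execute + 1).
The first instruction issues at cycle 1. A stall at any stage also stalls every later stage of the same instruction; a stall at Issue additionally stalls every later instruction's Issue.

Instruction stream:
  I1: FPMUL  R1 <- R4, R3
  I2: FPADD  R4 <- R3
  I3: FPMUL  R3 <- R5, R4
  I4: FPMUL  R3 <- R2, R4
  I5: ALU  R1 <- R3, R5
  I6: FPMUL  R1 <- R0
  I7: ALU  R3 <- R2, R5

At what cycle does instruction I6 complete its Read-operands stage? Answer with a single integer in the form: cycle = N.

I1: IS=1 RO=2 EX=7 WR=8
I2: IS=2 RO=3 EX=6 WR=7
I3: IS=9 RO=10 EX=15 WR=16  [struct: FPMUL busy until I1 writes@8]
I4: IS=17 RO=18 EX=23 WR=24  [struct: FPMUL busy until I3 writes@16]
I5: IS=18 RO=25 EX=26 WR=27  [RAW R3: wait I4 write@24]
I6: IS=28 RO=29 EX=34 WR=35  [WAW R1: wait I5 write@27]
I7: IS=29 RO=30 EX=31 WR=32

cycle = 29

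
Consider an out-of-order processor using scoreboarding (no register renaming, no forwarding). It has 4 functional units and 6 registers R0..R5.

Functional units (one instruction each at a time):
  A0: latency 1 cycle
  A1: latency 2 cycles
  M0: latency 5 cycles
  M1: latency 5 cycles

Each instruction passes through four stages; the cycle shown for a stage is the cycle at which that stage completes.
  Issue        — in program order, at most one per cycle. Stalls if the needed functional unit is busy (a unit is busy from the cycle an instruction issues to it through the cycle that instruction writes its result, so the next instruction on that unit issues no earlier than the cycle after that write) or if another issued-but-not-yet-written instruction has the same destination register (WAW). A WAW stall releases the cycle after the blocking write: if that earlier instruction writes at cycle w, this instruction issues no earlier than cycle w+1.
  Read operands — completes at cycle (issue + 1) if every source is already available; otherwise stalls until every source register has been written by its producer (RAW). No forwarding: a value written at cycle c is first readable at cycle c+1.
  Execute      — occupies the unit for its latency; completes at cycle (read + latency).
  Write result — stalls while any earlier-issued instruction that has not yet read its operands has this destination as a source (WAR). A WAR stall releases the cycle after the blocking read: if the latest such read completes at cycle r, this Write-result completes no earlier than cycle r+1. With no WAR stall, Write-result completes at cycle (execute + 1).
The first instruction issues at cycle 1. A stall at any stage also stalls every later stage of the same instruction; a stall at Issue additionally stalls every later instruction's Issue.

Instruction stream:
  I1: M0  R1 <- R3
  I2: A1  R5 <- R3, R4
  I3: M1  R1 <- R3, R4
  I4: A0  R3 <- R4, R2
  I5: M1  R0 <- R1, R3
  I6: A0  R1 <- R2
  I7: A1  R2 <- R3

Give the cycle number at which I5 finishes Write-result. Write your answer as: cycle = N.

c1: I1 issues→M0
c2: I1 reads; I2 issues→A1
c3: I2 reads
c5: I2 exec-done
c6: I2 writes R5
c7: I1 exec-done
c8: I1 writes R1
c9: I3 issues→M1
c10: I3 reads; I4 issues→A0
c11: I4 reads
c12: I4 exec-done
c13: I4 writes R3
c15: I3 exec-done
c16: I3 writes R1
c17: I5 issues→M1
c18: I5 reads; I6 issues→A0
c19: I6 reads; I7 issues→A1
c20: I6 exec-done; I7 reads
c21: I6 writes R1
c22: I7 exec-done
c23: I5 exec-done; I7 writes R2
c24: I5 writes R0

cycle = 24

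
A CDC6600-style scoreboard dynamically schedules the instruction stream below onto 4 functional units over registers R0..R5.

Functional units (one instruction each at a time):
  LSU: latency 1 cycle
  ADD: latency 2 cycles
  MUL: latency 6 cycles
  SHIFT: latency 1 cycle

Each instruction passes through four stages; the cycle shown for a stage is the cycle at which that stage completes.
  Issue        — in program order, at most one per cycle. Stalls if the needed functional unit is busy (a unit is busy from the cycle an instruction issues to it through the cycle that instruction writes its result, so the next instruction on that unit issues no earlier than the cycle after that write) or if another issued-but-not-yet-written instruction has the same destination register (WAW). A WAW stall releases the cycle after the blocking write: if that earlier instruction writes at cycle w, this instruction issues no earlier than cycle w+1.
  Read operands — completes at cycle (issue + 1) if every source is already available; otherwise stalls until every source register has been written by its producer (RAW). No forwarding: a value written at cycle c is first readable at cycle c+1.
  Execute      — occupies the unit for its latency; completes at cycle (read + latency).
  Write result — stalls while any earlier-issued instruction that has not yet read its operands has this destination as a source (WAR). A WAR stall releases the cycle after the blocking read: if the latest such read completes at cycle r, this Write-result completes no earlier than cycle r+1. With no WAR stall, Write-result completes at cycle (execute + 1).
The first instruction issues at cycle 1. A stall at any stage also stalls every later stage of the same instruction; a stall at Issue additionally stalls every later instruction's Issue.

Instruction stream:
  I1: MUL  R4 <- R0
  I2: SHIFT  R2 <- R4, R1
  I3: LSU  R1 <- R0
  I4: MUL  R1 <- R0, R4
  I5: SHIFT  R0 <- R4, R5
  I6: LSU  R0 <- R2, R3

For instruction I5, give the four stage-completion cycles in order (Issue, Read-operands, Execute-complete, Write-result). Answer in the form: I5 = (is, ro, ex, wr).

I5 = (13, 14, 15, 16)

[1] issue I1 (MUL)
[2] I1 read-ops, issue I2 (SHIFT)
[3] issue I3 (LSU)
[4] I3 read-ops
[5] I3 finished on LSU
[8] I1 finished on MUL
[9] I1→R4
[10] I2 read-ops
[11] I2 finished on SHIFT, I3→R1
[12] I2→R2, issue I4 (MUL)
[13] I4 read-ops, issue I5 (SHIFT)
[14] I5 read-ops
[15] I5 finished on SHIFT
[16] I5→R0
[17] issue I6 (LSU)
[18] I6 read-ops
[19] I4 finished on MUL, I6 finished on LSU
[20] I4→R1, I6→R0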